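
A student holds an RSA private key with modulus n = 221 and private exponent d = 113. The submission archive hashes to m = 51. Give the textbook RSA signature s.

51

m^2 ≡ 51^2 = 2601 ≡ 170
m^4 ≡ 170^2 = 28900 ≡ 170
m^8 ≡ 170^2 = 28900 ≡ 170
m^16 ≡ 170^2 = 28900 ≡ 170
m^32 ≡ 170^2 = 28900 ≡ 170
m^64 ≡ 170^2 = 28900 ≡ 170
113 = 64 + 32 + 16 + 1, so m^113 ≡ 170·170·170·51 ≡ 51 (mod 221)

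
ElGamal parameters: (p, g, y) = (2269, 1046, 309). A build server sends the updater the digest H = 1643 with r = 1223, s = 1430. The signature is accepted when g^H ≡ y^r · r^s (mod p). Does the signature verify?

Left side g^H mod p:
1046^2 = 1094116 ≡ 458
1046^4 ≡ 458^2 = 209764 ≡ 1016
1046^8 ≡ 1016^2 = 1032256 ≡ 2130
1046^16 ≡ 2130^2 = 4536900 ≡ 1169
1046^32 ≡ 1169^2 = 1366561 ≡ 623
1046^64 ≡ 623^2 = 388129 ≡ 130
1046^128 ≡ 130^2 = 16900 ≡ 1017
1046^256 ≡ 1017^2 = 1034289 ≡ 1894
1046^512 ≡ 1894^2 = 3587236 ≡ 2216
1046^1024 ≡ 2216^2 = 4910656 ≡ 540
1643 = 1024 + 512 + 64 + 32 + 8 + 2 + 1, so 1046^1643 ≡ 540·2216·130·623·2130·458·1046 ≡ 1131 (mod 2269)
Right side y^r · r^s mod p:
309^2 = 95481 ≡ 183
309^4 ≡ 183^2 = 33489 ≡ 1723
309^8 ≡ 1723^2 = 2968729 ≡ 877
309^16 ≡ 877^2 = 769129 ≡ 2207
309^32 ≡ 2207^2 = 4870849 ≡ 1575
309^64 ≡ 1575^2 = 2480625 ≡ 608
309^128 ≡ 608^2 = 369664 ≡ 2086
309^256 ≡ 2086^2 = 4351396 ≡ 1723
309^512 ≡ 1723^2 = 2968729 ≡ 877
309^1024 ≡ 877^2 = 769129 ≡ 2207
1223 = 1024 + 128 + 64 + 4 + 2 + 1, so 309^1223 ≡ 2207·2086·608·1723·183·309 ≡ 1006 (mod 2269)
1223^2 = 1495729 ≡ 458
1223^4 ≡ 458^2 = 209764 ≡ 1016
1223^8 ≡ 1016^2 = 1032256 ≡ 2130
1223^16 ≡ 2130^2 = 4536900 ≡ 1169
1223^32 ≡ 1169^2 = 1366561 ≡ 623
1223^64 ≡ 623^2 = 388129 ≡ 130
1223^128 ≡ 130^2 = 16900 ≡ 1017
1223^256 ≡ 1017^2 = 1034289 ≡ 1894
1223^512 ≡ 1894^2 = 3587236 ≡ 2216
1223^1024 ≡ 2216^2 = 4910656 ≡ 540
1430 = 1024 + 256 + 128 + 16 + 4 + 2, so 1223^1430 ≡ 540·1894·1017·1169·1016·458 ≡ 53 (mod 2269)
1006·53 = 53318 ≡ 1131 (mod 2269)
1131 ≡ 1131 (mod 2269), so the signature is genuine.

verifies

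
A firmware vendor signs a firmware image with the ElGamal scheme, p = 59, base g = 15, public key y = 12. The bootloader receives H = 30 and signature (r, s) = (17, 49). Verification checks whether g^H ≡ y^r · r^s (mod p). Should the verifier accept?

reject

Left side g^H mod p:
15^2 = 225 ≡ 48
15^4 ≡ 48^2 = 2304 ≡ 3
15^8 ≡ 3^2 = 9
15^16 ≡ 9^2 = 81 ≡ 22
30 = 16 + 8 + 4 + 2, so 15^30 ≡ 22·9·3·48 ≡ 15 (mod 59)
Right side y^r · r^s mod p:
12^2 = 144 ≡ 26
12^4 ≡ 26^2 = 676 ≡ 27
12^8 ≡ 27^2 = 729 ≡ 21
12^16 ≡ 21^2 = 441 ≡ 28
17 = 16 + 1, so 12^17 ≡ 28·12 ≡ 41 (mod 59)
17^2 = 289 ≡ 53
17^4 ≡ 53^2 = 2809 ≡ 36
17^8 ≡ 36^2 = 1296 ≡ 57
17^16 ≡ 57^2 = 3249 ≡ 4
17^32 ≡ 4^2 = 16
49 = 32 + 16 + 1, so 17^49 ≡ 16·4·17 ≡ 26 (mod 59)
41·26 = 1066 ≡ 4 (mod 59)
15 ≠ 4, so verification fails.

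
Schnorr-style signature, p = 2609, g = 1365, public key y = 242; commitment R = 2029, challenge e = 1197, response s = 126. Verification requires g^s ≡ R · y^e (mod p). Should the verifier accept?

g^s mod p:
Squares mod 2609: 1365^1≡1365, 1365^2≡399, 1365^4≡52, 1365^8≡95, 1365^16≡1198, 1365^32≡254, 1365^64≡1900
126 = 64 + 32 + 16 + 8 + 4 + 2, so 1365^126 ≡ 1900·254·1198·95·52·399 ≡ 2463 (mod 2609)
R · y^e mod p:
Squares mod 2609: 242^1≡242, 242^2≡1166, 242^4≡267, 242^8≡846, 242^16≡850, 242^32≡2416, 242^64≡723, 242^128≡929, 242^256≡2071, 242^512≡2454, 242^1024≡544
1197 = 1024 + 128 + 32 + 8 + 4 + 1, so 242^1197 ≡ 544·929·2416·846·267·242 ≡ 2064 (mod 2609)
2029·2064 = 4187856 ≡ 411 (mod 2609)
2463 ≠ 411; the check fails.

reject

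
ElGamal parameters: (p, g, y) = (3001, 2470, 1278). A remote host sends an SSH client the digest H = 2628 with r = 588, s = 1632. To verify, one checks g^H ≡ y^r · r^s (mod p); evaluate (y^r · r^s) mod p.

1401

Squares mod 3001: 1278^1≡1278, 1278^2≡740, 1278^4≡1418, 1278^8≡54, 1278^16≡2916, 1278^32≡1223, 1278^64≡1231, 1278^128≡2857, 1278^256≡2730, 1278^512≡1417
588 = 512 + 64 + 8 + 4, so 1278^588 ≡ 1417·1231·54·1418 ≡ 1678 (mod 3001)
Squares mod 3001: 588^1≡588, 588^2≡629, 588^4≡2510, 588^8≡1001, 588^16≡2668, 588^32≡2853, 588^64≡897, 588^128≡341, 588^256≡2243, 588^512≡1373, 588^1024≡501
1632 = 1024 + 512 + 64 + 32, so 588^1632 ≡ 501·1373·897·2853 ≡ 625 (mod 3001)
y^r · r^s ≡ 1678·625 = 1048750 ≡ 1401 (mod 3001)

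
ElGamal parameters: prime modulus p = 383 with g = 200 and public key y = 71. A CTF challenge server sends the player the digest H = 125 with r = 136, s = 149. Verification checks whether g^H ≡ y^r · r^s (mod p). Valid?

yes

Left side g^H mod p:
Squares mod 383: 200^1≡200, 200^2≡168, 200^4≡265, 200^8≡136, 200^16≡112, 200^32≡288, 200^64≡216
125 = 64 + 32 + 16 + 8 + 4 + 1, so 200^125 ≡ 216·288·112·136·265·200 ≡ 229 (mod 383)
Right side y^r · r^s mod p:
Squares mod 383: 71^1≡71, 71^2≡62, 71^4≡14, 71^8≡196, 71^16≡116, 71^32≡51, 71^64≡303, 71^128≡272
136 = 128 + 8, so 71^136 ≡ 272·196 ≡ 75 (mod 383)
Squares mod 383: 136^1≡136, 136^2≡112, 136^4≡288, 136^8≡216, 136^16≡313, 136^32≡304, 136^64≡113, 136^128≡130
149 = 128 + 16 + 4 + 1, so 136^149 ≡ 130·313·288·136 ≡ 192 (mod 383)
75·192 = 14400 ≡ 229 (mod 383)
229 ≡ 229 (mod 383), so the signature is genuine.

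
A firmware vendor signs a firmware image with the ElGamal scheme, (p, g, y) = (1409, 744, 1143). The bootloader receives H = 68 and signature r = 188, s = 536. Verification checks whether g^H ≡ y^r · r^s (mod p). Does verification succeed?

passes

Left side g^H mod p:
Squares mod 1409: 744^1≡744, 744^2≡1208, 744^4≡949, 744^8≡250, 744^16≡504, 744^32≡396, 744^64≡417
68 = 64 + 4, so 744^68 ≡ 417·949 ≡ 1213 (mod 1409)
Right side y^r · r^s mod p:
Squares mod 1409: 1143^1≡1143, 1143^2≡306, 1143^4≡642, 1143^8≡736, 1143^16≡640, 1143^32≡990, 1143^64≡845, 1143^128≡1071
188 = 128 + 32 + 16 + 8 + 4, so 1143^188 ≡ 1071·990·640·736·642 ≡ 850 (mod 1409)
Squares mod 1409: 188^1≡188, 188^2≡119, 188^4≡71, 188^8≡814, 188^16≡366, 188^32≡101, 188^64≡338, 188^128≡115, 188^256≡544, 188^512≡46
536 = 512 + 16 + 8, so 188^536 ≡ 46·366·814 ≡ 570 (mod 1409)
850·570 = 484500 ≡ 1213 (mod 1409)
1213 ≡ 1213 (mod 1409), so the signature is genuine.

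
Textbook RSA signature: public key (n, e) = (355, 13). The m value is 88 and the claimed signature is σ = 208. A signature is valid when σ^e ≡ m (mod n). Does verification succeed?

Squares mod 355: σ^1≡208, σ^2≡309, σ^4≡341, σ^8≡196
13 = 8 + 4 + 1, so σ^13 ≡ 196·341·208 ≡ 88 (mod 355)
Since 88 equals the digest 88, verification succeeds.

passes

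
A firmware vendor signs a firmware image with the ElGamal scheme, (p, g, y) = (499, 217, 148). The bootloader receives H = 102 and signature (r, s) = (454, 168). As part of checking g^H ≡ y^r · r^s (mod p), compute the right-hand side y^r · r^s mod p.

148^2 = 21904 ≡ 447
148^4 ≡ 447^2 = 199809 ≡ 209
148^8 ≡ 209^2 = 43681 ≡ 268
148^16 ≡ 268^2 = 71824 ≡ 467
148^32 ≡ 467^2 = 218089 ≡ 26
148^64 ≡ 26^2 = 676 ≡ 177
148^128 ≡ 177^2 = 31329 ≡ 391
148^256 ≡ 391^2 = 152881 ≡ 187
454 = 256 + 128 + 64 + 4 + 2, so 148^454 ≡ 187·391·177·209·447 ≡ 371 (mod 499)
454^2 = 206116 ≡ 29
454^4 ≡ 29^2 = 841 ≡ 342
454^8 ≡ 342^2 = 116964 ≡ 198
454^16 ≡ 198^2 = 39204 ≡ 282
454^32 ≡ 282^2 = 79524 ≡ 183
454^64 ≡ 183^2 = 33489 ≡ 56
454^128 ≡ 56^2 = 3136 ≡ 142
168 = 128 + 32 + 8, so 454^168 ≡ 142·183·198 ≡ 39 (mod 499)
y^r · r^s ≡ 371·39 = 14469 ≡ 497 (mod 499)

497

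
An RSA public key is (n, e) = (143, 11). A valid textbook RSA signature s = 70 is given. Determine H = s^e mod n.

125

s^2 ≡ 70^2 = 4900 ≡ 38
s^4 ≡ 38^2 = 1444 ≡ 14
s^8 ≡ 14^2 = 196 ≡ 53
11 = 8 + 2 + 1, so s^11 ≡ 53·38·70 ≡ 125 (mod 143)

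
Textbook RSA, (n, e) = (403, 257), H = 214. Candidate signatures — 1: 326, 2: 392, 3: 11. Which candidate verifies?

Candidate 1: 326^257 mod 403 = 287
Candidate 2: 392^257 mod 403 = 214
  → matches H = 214
Candidate 3: 11^257 mod 403 = 189

2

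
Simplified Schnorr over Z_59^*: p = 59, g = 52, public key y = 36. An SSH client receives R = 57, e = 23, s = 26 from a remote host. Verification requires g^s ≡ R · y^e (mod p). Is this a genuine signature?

g^s mod p:
Squares mod 59: 52^1≡52, 52^2≡49, 52^4≡41, 52^8≡29, 52^16≡15
26 = 16 + 8 + 2, so 52^26 ≡ 15·29·49 ≡ 16 (mod 59)
R · y^e mod p:
Squares mod 59: 36^1≡36, 36^2≡57, 36^4≡4, 36^8≡16, 36^16≡20
23 = 16 + 4 + 2 + 1, so 36^23 ≡ 20·4·57·36 ≡ 22 (mod 59)
57·22 = 1254 ≡ 15 (mod 59)
16 ≠ 15; the check fails.

forged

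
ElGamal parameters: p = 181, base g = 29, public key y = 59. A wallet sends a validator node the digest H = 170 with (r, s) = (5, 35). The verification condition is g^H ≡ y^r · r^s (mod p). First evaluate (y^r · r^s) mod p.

59^2 = 3481 ≡ 42
59^4 ≡ 42^2 = 1764 ≡ 135
5 = 4 + 1, so 59^5 ≡ 135·59 ≡ 1 (mod 181)
5^2 = 25
5^4 ≡ 25^2 = 625 ≡ 82
5^8 ≡ 82^2 = 6724 ≡ 27
5^16 ≡ 27^2 = 729 ≡ 5
5^32 ≡ 5^2 = 25
35 = 32 + 2 + 1, so 5^35 ≡ 25·25·5 ≡ 48 (mod 181)
y^r · r^s ≡ 1·48 = 48 ≡ 48 (mod 181)

48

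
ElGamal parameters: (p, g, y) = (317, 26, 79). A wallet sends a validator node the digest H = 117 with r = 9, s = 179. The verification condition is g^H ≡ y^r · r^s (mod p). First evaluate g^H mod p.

26^2 = 676 ≡ 42
26^4 ≡ 42^2 = 1764 ≡ 179
26^8 ≡ 179^2 = 32041 ≡ 24
26^16 ≡ 24^2 = 576 ≡ 259
26^32 ≡ 259^2 = 67081 ≡ 194
26^64 ≡ 194^2 = 37636 ≡ 230
117 = 64 + 32 + 16 + 4 + 1, so 26^117 ≡ 230·194·259·179·26 ≡ 25 (mod 317)

25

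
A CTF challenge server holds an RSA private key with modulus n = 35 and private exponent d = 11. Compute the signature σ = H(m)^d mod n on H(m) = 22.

8

(H(m))^11 mod 35 = 8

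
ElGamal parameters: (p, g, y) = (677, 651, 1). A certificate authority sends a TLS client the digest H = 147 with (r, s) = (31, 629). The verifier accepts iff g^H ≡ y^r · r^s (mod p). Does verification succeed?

Left side g^H mod p:
Squares mod 677: 651^1≡651, 651^2≡676, 651^4≡1, 651^8≡1, 651^16≡1, 651^32≡1, 651^64≡1, 651^128≡1
147 = 128 + 16 + 2 + 1, so 651^147 ≡ 1·1·676·651 ≡ 26 (mod 677)
Right side y^r · r^s mod p:
Squares mod 677: 1^1≡1, 1^2≡1, 1^4≡1, 1^8≡1, 1^16≡1
31 = 16 + 8 + 4 + 2 + 1, so 1^31 ≡ 1·1·1·1·1 ≡ 1 (mod 677)
Squares mod 677: 31^1≡31, 31^2≡284, 31^4≡93, 31^8≡525, 31^16≡86, 31^32≡626, 31^64≡570, 31^128≡617, 31^256≡215, 31^512≡189
629 = 512 + 64 + 32 + 16 + 4 + 1, so 31^629 ≡ 189·570·626·86·93·31 ≡ 399 (mod 677)
1·399 = 399 ≡ 399 (mod 677)
26 ≠ 399, so verification fails.

fails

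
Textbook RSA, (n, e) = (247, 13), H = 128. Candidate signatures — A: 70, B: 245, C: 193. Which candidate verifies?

C

Candidate A: Squares mod 247: 70^1≡70, 70^2≡207, 70^4≡118, 70^8≡92; 13 = 8 + 4 + 1, so 70^13 ≡ 92·118·70 ≡ 148 (mod 247)
Candidate B: Squares mod 247: 245^1≡245, 245^2≡4, 245^4≡16, 245^8≡9; 13 = 8 + 4 + 1, so 245^13 ≡ 9·16·245 ≡ 206 (mod 247)
Candidate C: Squares mod 247: 193^1≡193, 193^2≡199, 193^4≡81, 193^8≡139; 13 = 8 + 4 + 1, so 193^13 ≡ 139·81·193 ≡ 128 (mod 247)
  → matches H = 128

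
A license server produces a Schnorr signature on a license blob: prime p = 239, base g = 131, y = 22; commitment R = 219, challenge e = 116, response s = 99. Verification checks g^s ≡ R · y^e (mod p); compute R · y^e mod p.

94

22^116 mod 239 = 67
R · y^e ≡ 219·67 = 14673 ≡ 94 (mod 239)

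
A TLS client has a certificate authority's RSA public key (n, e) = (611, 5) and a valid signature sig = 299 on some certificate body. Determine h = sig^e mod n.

Squares mod 611: sig^1≡299, sig^2≡195, sig^4≡143
5 = 4 + 1, so sig^5 ≡ 143·299 ≡ 598 (mod 611)

598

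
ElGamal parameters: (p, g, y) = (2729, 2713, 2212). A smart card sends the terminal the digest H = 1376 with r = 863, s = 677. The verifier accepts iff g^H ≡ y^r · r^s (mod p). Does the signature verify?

does not verify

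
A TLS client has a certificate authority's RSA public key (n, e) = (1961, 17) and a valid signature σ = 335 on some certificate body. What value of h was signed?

166

σ^2 ≡ 335^2 = 112225 ≡ 448
σ^4 ≡ 448^2 = 200704 ≡ 682
σ^8 ≡ 682^2 = 465124 ≡ 367
σ^16 ≡ 367^2 = 134689 ≡ 1341
17 = 16 + 1, so σ^17 ≡ 1341·335 ≡ 166 (mod 1961)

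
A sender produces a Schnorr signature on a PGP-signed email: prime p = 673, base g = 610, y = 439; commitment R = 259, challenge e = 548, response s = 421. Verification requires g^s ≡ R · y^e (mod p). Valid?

g^s mod p:
610^2 = 372100 ≡ 604
610^4 ≡ 604^2 = 364816 ≡ 50
610^8 ≡ 50^2 = 2500 ≡ 481
610^16 ≡ 481^2 = 231361 ≡ 522
610^32 ≡ 522^2 = 272484 ≡ 592
610^64 ≡ 592^2 = 350464 ≡ 504
610^128 ≡ 504^2 = 254016 ≡ 295
610^256 ≡ 295^2 = 87025 ≡ 208
421 = 256 + 128 + 32 + 4 + 1, so 610^421 ≡ 208·295·592·50·610 ≡ 289 (mod 673)
R · y^e mod p:
439^2 = 192721 ≡ 243
439^4 ≡ 243^2 = 59049 ≡ 498
439^8 ≡ 498^2 = 248004 ≡ 340
439^16 ≡ 340^2 = 115600 ≡ 517
439^32 ≡ 517^2 = 267289 ≡ 108
439^64 ≡ 108^2 = 11664 ≡ 223
439^128 ≡ 223^2 = 49729 ≡ 600
439^256 ≡ 600^2 = 360000 ≡ 618
439^512 ≡ 618^2 = 381924 ≡ 333
548 = 512 + 32 + 4, so 439^548 ≡ 333·108·498 ≡ 196 (mod 673)
259·196 = 50764 ≡ 289 (mod 673)
289 ≡ 289 (mod 673); signature holds.

yes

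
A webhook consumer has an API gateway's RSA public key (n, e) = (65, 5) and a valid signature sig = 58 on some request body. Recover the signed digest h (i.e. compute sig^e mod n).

sig^5 mod 65 = 28

28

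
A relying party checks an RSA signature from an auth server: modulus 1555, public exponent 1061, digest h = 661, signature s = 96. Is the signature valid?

valid

Squares mod 1555: s^1≡96, s^2≡1441, s^4≡556, s^8≡1246, s^16≡626, s^32≡16, s^64≡256, s^128≡226, s^256≡1316, s^512≡1141, s^1024≡346
1061 = 1024 + 32 + 4 + 1, so s^1061 ≡ 346·16·556·96 ≡ 661 (mod 1555)
661 = h, so the signature checks out.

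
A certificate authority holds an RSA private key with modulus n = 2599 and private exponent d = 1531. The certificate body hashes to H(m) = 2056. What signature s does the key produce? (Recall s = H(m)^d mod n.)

2197

Squares mod 2599: (H(m))^1≡2056, (H(m))^2≡1162, (H(m))^4≡1363, (H(m))^8≡2083, (H(m))^16≡1158, (H(m))^32≡2479, (H(m))^64≡1405, (H(m))^128≡1384, (H(m))^256≡2592, (H(m))^512≡49, (H(m))^1024≡2401
1531 = 1024 + 256 + 128 + 64 + 32 + 16 + 8 + 2 + 1, so (H(m))^1531 ≡ 2401·2592·1384·1405·2479·1158·2083·1162·2056 ≡ 2197 (mod 2599)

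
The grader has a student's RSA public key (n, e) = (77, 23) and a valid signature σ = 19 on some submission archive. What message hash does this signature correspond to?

σ^2 ≡ 19^2 = 361 ≡ 53
σ^4 ≡ 53^2 = 2809 ≡ 37
σ^8 ≡ 37^2 = 1369 ≡ 60
σ^16 ≡ 60^2 = 3600 ≡ 58
23 = 16 + 4 + 2 + 1, so σ^23 ≡ 58·37·53·19 ≡ 17 (mod 77)

17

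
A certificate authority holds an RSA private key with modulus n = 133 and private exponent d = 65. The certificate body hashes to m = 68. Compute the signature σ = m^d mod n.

45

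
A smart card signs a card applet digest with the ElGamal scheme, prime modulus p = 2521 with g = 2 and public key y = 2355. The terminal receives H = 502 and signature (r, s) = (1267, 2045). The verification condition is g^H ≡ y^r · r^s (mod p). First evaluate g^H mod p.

2^2 = 4
2^4 ≡ 4^2 = 16
2^8 ≡ 16^2 = 256
2^16 ≡ 256^2 = 65536 ≡ 2511
2^32 ≡ 2511^2 = 6305121 ≡ 100
2^64 ≡ 100^2 = 10000 ≡ 2437
2^128 ≡ 2437^2 = 5938969 ≡ 2014
2^256 ≡ 2014^2 = 4056196 ≡ 2428
502 = 256 + 128 + 64 + 32 + 16 + 4 + 2, so 2^502 ≡ 2428·2014·2437·100·2511·16·4 ≡ 1621 (mod 2521)

1621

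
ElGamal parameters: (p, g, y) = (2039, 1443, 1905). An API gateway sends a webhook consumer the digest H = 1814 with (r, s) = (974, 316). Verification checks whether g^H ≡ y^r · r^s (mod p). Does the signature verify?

verifies

Left side g^H mod p:
1443^1814 mod 2039 = 713
Right side y^r · r^s mod p:
1905^974 mod 2039 = 845
974^316 mod 2039 = 1661
845·1661 = 1403545 ≡ 713 (mod 2039)
713 ≡ 713 (mod 2039), so the signature is genuine.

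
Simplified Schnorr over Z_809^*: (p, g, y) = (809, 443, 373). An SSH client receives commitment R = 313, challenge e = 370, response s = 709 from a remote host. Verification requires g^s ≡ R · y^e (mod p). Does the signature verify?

g^s mod p:
443^2 = 196249 ≡ 471
443^4 ≡ 471^2 = 221841 ≡ 175
443^8 ≡ 175^2 = 30625 ≡ 692
443^16 ≡ 692^2 = 478864 ≡ 745
443^32 ≡ 745^2 = 555025 ≡ 51
443^64 ≡ 51^2 = 2601 ≡ 174
443^128 ≡ 174^2 = 30276 ≡ 343
443^256 ≡ 343^2 = 117649 ≡ 344
443^512 ≡ 344^2 = 118336 ≡ 222
709 = 512 + 128 + 64 + 4 + 1, so 443^709 ≡ 222·343·174·175·443 ≡ 310 (mod 809)
R · y^e mod p:
373^2 = 139129 ≡ 790
373^4 ≡ 790^2 = 624100 ≡ 361
373^8 ≡ 361^2 = 130321 ≡ 72
373^16 ≡ 72^2 = 5184 ≡ 330
373^32 ≡ 330^2 = 108900 ≡ 494
373^64 ≡ 494^2 = 244036 ≡ 527
373^128 ≡ 527^2 = 277729 ≡ 242
373^256 ≡ 242^2 = 58564 ≡ 316
370 = 256 + 64 + 32 + 16 + 2, so 373^370 ≡ 316·527·494·330·790 ≡ 505 (mod 809)
313·505 = 158065 ≡ 310 (mod 809)
310 ≡ 310 (mod 809); signature holds.

verifies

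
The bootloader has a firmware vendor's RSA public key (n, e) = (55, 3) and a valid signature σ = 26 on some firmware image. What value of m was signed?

31

σ^2 ≡ 26^2 = 676 ≡ 16
3 = 2 + 1, so σ^3 ≡ 16·26 ≡ 31 (mod 55)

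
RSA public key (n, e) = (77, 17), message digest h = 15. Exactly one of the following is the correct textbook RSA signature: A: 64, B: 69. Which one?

A

Candidate A: 64^17 mod 77 = 15
  → matches h = 15
Candidate B: 69^17 mod 77 = 20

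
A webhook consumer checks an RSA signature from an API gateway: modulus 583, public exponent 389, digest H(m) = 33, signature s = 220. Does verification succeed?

passes

s^389 mod 583 = 33
33 = H(m), so the signature checks out.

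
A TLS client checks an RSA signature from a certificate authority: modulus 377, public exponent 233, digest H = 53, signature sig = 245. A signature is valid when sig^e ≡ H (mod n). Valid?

Squares mod 377: sig^1≡245, sig^2≡82, sig^4≡315, sig^8≡74, sig^16≡198, sig^32≡373, sig^64≡16, sig^128≡256
233 = 128 + 64 + 32 + 8 + 1, so sig^233 ≡ 256·16·373·74·245 ≡ 150 (mod 377)
150 ≠ 53, so verification fails.

no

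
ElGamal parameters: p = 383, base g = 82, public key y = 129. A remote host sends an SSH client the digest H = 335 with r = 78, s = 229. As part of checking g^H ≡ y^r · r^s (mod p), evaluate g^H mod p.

82^2 = 6724 ≡ 213
82^4 ≡ 213^2 = 45369 ≡ 175
82^8 ≡ 175^2 = 30625 ≡ 368
82^16 ≡ 368^2 = 135424 ≡ 225
82^32 ≡ 225^2 = 50625 ≡ 69
82^64 ≡ 69^2 = 4761 ≡ 165
82^128 ≡ 165^2 = 27225 ≡ 32
82^256 ≡ 32^2 = 1024 ≡ 258
335 = 256 + 64 + 8 + 4 + 2 + 1, so 82^335 ≡ 258·165·368·175·213·82 ≡ 77 (mod 383)

77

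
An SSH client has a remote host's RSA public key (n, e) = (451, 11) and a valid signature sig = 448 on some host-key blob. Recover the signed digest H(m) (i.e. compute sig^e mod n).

96

sig^2 ≡ 448^2 = 200704 ≡ 9
sig^4 ≡ 9^2 = 81
sig^8 ≡ 81^2 = 6561 ≡ 247
11 = 8 + 2 + 1, so sig^11 ≡ 247·9·448 ≡ 96 (mod 451)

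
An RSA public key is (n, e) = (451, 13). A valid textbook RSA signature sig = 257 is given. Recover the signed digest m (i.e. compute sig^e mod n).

130

sig^2 ≡ 257^2 = 66049 ≡ 203
sig^4 ≡ 203^2 = 41209 ≡ 168
sig^8 ≡ 168^2 = 28224 ≡ 262
13 = 8 + 4 + 1, so sig^13 ≡ 262·168·257 ≡ 130 (mod 451)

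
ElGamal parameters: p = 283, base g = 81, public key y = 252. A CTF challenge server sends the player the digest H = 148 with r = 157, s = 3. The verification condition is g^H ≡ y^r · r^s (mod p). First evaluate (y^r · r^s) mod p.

196

Squares mod 283: 252^1≡252, 252^2≡112, 252^4≡92, 252^8≡257, 252^16≡110, 252^32≡214, 252^64≡233, 252^128≡236
157 = 128 + 16 + 8 + 4 + 1, so 252^157 ≡ 236·110·257·92·252 ≡ 110 (mod 283)
Squares mod 283: 157^1≡157, 157^2≡28
3 = 2 + 1, so 157^3 ≡ 28·157 ≡ 151 (mod 283)
y^r · r^s ≡ 110·151 = 16610 ≡ 196 (mod 283)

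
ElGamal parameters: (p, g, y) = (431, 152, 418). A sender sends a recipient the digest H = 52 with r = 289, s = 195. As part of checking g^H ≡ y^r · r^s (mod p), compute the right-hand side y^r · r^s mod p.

418^2 = 174724 ≡ 169
418^4 ≡ 169^2 = 28561 ≡ 115
418^8 ≡ 115^2 = 13225 ≡ 295
418^16 ≡ 295^2 = 87025 ≡ 394
418^32 ≡ 394^2 = 155236 ≡ 76
418^64 ≡ 76^2 = 5776 ≡ 173
418^128 ≡ 173^2 = 29929 ≡ 190
418^256 ≡ 190^2 = 36100 ≡ 327
289 = 256 + 32 + 1, so 418^289 ≡ 327·76·418 ≡ 174 (mod 431)
289^2 = 83521 ≡ 338
289^4 ≡ 338^2 = 114244 ≡ 29
289^8 ≡ 29^2 = 841 ≡ 410
289^16 ≡ 410^2 = 168100 ≡ 10
289^32 ≡ 10^2 = 100
289^64 ≡ 100^2 = 10000 ≡ 87
289^128 ≡ 87^2 = 7569 ≡ 242
195 = 128 + 64 + 2 + 1, so 289^195 ≡ 242·87·338·289 ≡ 162 (mod 431)
y^r · r^s ≡ 174·162 = 28188 ≡ 173 (mod 431)

173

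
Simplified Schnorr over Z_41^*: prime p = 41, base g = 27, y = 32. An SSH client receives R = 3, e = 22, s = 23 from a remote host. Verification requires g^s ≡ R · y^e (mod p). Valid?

g^s mod p:
27^2 = 729 ≡ 32
27^4 ≡ 32^2 = 1024 ≡ 40
27^8 ≡ 40^2 = 1600 ≡ 1
27^16 ≡ 1^2 = 1
23 = 16 + 4 + 2 + 1, so 27^23 ≡ 1·40·32·27 ≡ 38 (mod 41)
R · y^e mod p:
32^2 = 1024 ≡ 40
32^4 ≡ 40^2 = 1600 ≡ 1
32^8 ≡ 1^2 = 1
32^16 ≡ 1^2 = 1
22 = 16 + 4 + 2, so 32^22 ≡ 1·1·40 ≡ 40 (mod 41)
3·40 = 120 ≡ 38 (mod 41)
38 ≡ 38 (mod 41); signature holds.

yes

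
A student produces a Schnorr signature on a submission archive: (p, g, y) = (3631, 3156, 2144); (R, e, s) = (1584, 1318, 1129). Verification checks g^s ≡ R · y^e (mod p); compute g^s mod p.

Squares mod 3631: 3156^1≡3156, 3156^2≡503, 3156^4≡2470, 3156^8≡820, 3156^16≡665, 3156^32≡2874, 3156^64≡2982, 3156^128≡5, 3156^256≡25, 3156^512≡625, 3156^1024≡2108
1129 = 1024 + 64 + 32 + 8 + 1, so 3156^1129 ≡ 2108·2982·2874·820·3156 ≡ 3470 (mod 3631)

3470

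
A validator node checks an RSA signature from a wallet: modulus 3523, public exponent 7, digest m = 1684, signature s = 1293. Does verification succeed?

s^2 ≡ 1293^2 = 1671849 ≡ 1947
s^4 ≡ 1947^2 = 3790809 ≡ 61
7 = 4 + 2 + 1, so s^7 ≡ 61·1947·1293 ≡ 1684 (mod 3523)
1684 = m, so the signature checks out.

passes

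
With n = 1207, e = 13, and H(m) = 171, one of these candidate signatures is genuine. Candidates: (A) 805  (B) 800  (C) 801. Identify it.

Candidate A: Squares mod 1207: 805^1≡805, 805^2≡1073, 805^4≡1058, 805^8≡475; 13 = 8 + 4 + 1, so 805^13 ≡ 475·1058·805 ≡ 146 (mod 1207)
Candidate B: Squares mod 1207: 800^1≡800, 800^2≡290, 800^4≡817, 800^8≡18; 13 = 8 + 4 + 1, so 800^13 ≡ 18·817·800 ≡ 171 (mod 1207)
  → matches H(m) = 171
Candidate C: Squares mod 1207: 801^1≡801, 801^2≡684, 801^4≡747, 801^8≡375; 13 = 8 + 4 + 1, so 801^13 ≡ 375·747·801 ≡ 32 (mod 1207)

B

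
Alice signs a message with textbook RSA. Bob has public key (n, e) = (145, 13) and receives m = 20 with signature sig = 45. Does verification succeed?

Squares mod 145: sig^1≡45, sig^2≡140, sig^4≡25, sig^8≡45
13 = 8 + 4 + 1, so sig^13 ≡ 45·25·45 ≡ 20 (mod 145)
Since 20 equals the digest 20, verification succeeds.

passes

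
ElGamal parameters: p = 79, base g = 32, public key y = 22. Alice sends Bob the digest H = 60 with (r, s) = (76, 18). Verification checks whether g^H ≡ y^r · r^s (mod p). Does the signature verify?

Left side g^H mod p:
32^60 mod 79 = 46
Right side y^r · r^s mod p:
22^76 mod 79 = 8
76^18 mod 79 = 65
8·65 = 520 ≡ 46 (mod 79)
46 ≡ 46 (mod 79), so the signature is genuine.

verifies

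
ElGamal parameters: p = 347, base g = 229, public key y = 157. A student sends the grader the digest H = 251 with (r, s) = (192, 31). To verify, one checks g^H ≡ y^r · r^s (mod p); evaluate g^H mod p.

Squares mod 347: 229^1≡229, 229^2≡44, 229^4≡201, 229^8≡149, 229^16≡340, 229^32≡49, 229^64≡319, 229^128≡90
251 = 128 + 64 + 32 + 16 + 8 + 2 + 1, so 229^251 ≡ 90·319·49·340·149·44·229 ≡ 36 (mod 347)

36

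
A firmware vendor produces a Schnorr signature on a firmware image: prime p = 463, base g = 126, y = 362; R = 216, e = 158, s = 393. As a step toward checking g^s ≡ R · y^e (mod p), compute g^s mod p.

448

126^2 = 15876 ≡ 134
126^4 ≡ 134^2 = 17956 ≡ 362
126^8 ≡ 362^2 = 131044 ≡ 15
126^16 ≡ 15^2 = 225
126^32 ≡ 225^2 = 50625 ≡ 158
126^64 ≡ 158^2 = 24964 ≡ 425
126^128 ≡ 425^2 = 180625 ≡ 55
126^256 ≡ 55^2 = 3025 ≡ 247
393 = 256 + 128 + 8 + 1, so 126^393 ≡ 247·55·15·126 ≡ 448 (mod 463)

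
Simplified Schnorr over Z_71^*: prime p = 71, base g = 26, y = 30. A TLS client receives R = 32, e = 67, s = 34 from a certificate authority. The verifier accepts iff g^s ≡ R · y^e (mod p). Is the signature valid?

g^s mod p:
26^2 = 676 ≡ 37
26^4 ≡ 37^2 = 1369 ≡ 20
26^8 ≡ 20^2 = 400 ≡ 45
26^16 ≡ 45^2 = 2025 ≡ 37
26^32 ≡ 37^2 = 1369 ≡ 20
34 = 32 + 2, so 26^34 ≡ 20·37 ≡ 30 (mod 71)
R · y^e mod p:
30^2 = 900 ≡ 48
30^4 ≡ 48^2 = 2304 ≡ 32
30^8 ≡ 32^2 = 1024 ≡ 30
30^16 ≡ 30^2 = 900 ≡ 48
30^32 ≡ 48^2 = 2304 ≡ 32
30^64 ≡ 32^2 = 1024 ≡ 30
67 = 64 + 2 + 1, so 30^67 ≡ 30·48·30 ≡ 32 (mod 71)
32·32 = 1024 ≡ 30 (mod 71)
30 ≡ 30 (mod 71); signature holds.

valid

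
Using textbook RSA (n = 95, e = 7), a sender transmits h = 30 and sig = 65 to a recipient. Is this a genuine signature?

sig^7 mod 95 = 65
65 ≠ 30, so verification fails.

forged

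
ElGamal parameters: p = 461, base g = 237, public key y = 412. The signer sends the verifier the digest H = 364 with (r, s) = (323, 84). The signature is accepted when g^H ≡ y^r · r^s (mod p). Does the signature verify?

does not verify

Left side g^H mod p:
237^2 = 56169 ≡ 388
237^4 ≡ 388^2 = 150544 ≡ 258
237^8 ≡ 258^2 = 66564 ≡ 180
237^16 ≡ 180^2 = 32400 ≡ 130
237^32 ≡ 130^2 = 16900 ≡ 304
237^64 ≡ 304^2 = 92416 ≡ 216
237^128 ≡ 216^2 = 46656 ≡ 95
237^256 ≡ 95^2 = 9025 ≡ 266
364 = 256 + 64 + 32 + 8 + 4, so 237^364 ≡ 266·216·304·180·258 ≡ 372 (mod 461)
Right side y^r · r^s mod p:
412^2 = 169744 ≡ 96
412^4 ≡ 96^2 = 9216 ≡ 457
412^8 ≡ 457^2 = 208849 ≡ 16
412^16 ≡ 16^2 = 256
412^32 ≡ 256^2 = 65536 ≡ 74
412^64 ≡ 74^2 = 5476 ≡ 405
412^128 ≡ 405^2 = 164025 ≡ 370
412^256 ≡ 370^2 = 136900 ≡ 444
323 = 256 + 64 + 2 + 1, so 412^323 ≡ 444·405·96·412 ≡ 407 (mod 461)
323^2 = 104329 ≡ 143
323^4 ≡ 143^2 = 20449 ≡ 165
323^8 ≡ 165^2 = 27225 ≡ 26
323^16 ≡ 26^2 = 676 ≡ 215
323^32 ≡ 215^2 = 46225 ≡ 125
323^64 ≡ 125^2 = 15625 ≡ 412
84 = 64 + 16 + 4, so 323^84 ≡ 412·215·165 ≡ 156 (mod 461)
407·156 = 63492 ≡ 335 (mod 461)
372 ≠ 335, so verification fails.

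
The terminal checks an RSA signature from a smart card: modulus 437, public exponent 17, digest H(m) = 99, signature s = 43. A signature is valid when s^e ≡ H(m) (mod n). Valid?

yes

s^2 ≡ 43^2 = 1849 ≡ 101
s^4 ≡ 101^2 = 10201 ≡ 150
s^8 ≡ 150^2 = 22500 ≡ 213
s^16 ≡ 213^2 = 45369 ≡ 358
17 = 16 + 1, so s^17 ≡ 358·43 ≡ 99 (mod 437)
99 = H(m), so the signature checks out.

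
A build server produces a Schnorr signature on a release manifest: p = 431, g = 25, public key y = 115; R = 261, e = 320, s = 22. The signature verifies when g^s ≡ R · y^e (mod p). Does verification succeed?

g^s mod p:
Squares mod 431: 25^1≡25, 25^2≡194, 25^4≡139, 25^8≡357, 25^16≡304
22 = 16 + 4 + 2, so 25^22 ≡ 304·139·194 ≡ 44 (mod 431)
R · y^e mod p:
Squares mod 431: 115^1≡115, 115^2≡295, 115^4≡394, 115^8≡76, 115^16≡173, 115^32≡190, 115^64≡327, 115^128≡41, 115^256≡388
320 = 256 + 64, so 115^320 ≡ 388·327 ≡ 162 (mod 431)
261·162 = 42282 ≡ 44 (mod 431)
44 ≡ 44 (mod 431); signature holds.

passes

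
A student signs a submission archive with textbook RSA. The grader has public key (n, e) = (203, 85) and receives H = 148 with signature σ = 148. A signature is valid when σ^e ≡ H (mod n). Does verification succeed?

passes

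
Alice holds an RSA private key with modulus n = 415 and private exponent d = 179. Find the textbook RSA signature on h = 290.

210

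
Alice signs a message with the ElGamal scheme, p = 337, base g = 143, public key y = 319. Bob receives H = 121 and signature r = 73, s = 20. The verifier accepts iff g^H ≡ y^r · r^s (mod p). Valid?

no

Left side g^H mod p:
Squares mod 337: 143^1≡143, 143^2≡229, 143^4≡206, 143^8≡311, 143^16≡2, 143^32≡4, 143^64≡16
121 = 64 + 32 + 16 + 8 + 1, so 143^121 ≡ 16·4·2·311·143 ≡ 277 (mod 337)
Right side y^r · r^s mod p:
Squares mod 337: 319^1≡319, 319^2≡324, 319^4≡169, 319^8≡253, 319^16≡316, 319^32≡104, 319^64≡32
73 = 64 + 8 + 1, so 319^73 ≡ 32·253·319 ≡ 193 (mod 337)
Squares mod 337: 73^1≡73, 73^2≡274, 73^4≡262, 73^8≡233, 73^16≡32
20 = 16 + 4, so 73^20 ≡ 32·262 ≡ 296 (mod 337)
193·296 = 57128 ≡ 175 (mod 337)
277 ≠ 175, so verification fails.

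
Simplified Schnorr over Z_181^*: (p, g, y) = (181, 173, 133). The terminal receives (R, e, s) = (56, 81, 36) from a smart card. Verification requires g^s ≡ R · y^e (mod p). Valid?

yes

g^s mod p:
173^36 mod 181 = 125
R · y^e mod p:
133^81 mod 181 = 180
56·180 = 10080 ≡ 125 (mod 181)
125 ≡ 125 (mod 181); signature holds.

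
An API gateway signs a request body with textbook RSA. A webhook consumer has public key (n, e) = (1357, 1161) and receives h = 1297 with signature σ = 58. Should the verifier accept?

σ^2 ≡ 58^2 = 3364 ≡ 650
σ^4 ≡ 650^2 = 422500 ≡ 473
σ^8 ≡ 473^2 = 223729 ≡ 1181
σ^16 ≡ 1181^2 = 1394761 ≡ 1122
σ^32 ≡ 1122^2 = 1258884 ≡ 945
σ^64 ≡ 945^2 = 893025 ≡ 119
σ^128 ≡ 119^2 = 14161 ≡ 591
σ^256 ≡ 591^2 = 349281 ≡ 532
σ^512 ≡ 532^2 = 283024 ≡ 768
σ^1024 ≡ 768^2 = 589824 ≡ 886
1161 = 1024 + 128 + 8 + 1, so σ^1161 ≡ 886·591·1181·58 ≡ 1297 (mod 1357)
1297 = h, so the signature checks out.

accept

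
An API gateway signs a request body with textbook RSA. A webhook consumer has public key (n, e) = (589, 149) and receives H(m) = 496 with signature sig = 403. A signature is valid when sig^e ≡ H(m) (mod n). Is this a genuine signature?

sig^2 ≡ 403^2 = 162409 ≡ 434
sig^4 ≡ 434^2 = 188356 ≡ 465
sig^8 ≡ 465^2 = 216225 ≡ 62
sig^16 ≡ 62^2 = 3844 ≡ 310
sig^32 ≡ 310^2 = 96100 ≡ 93
sig^64 ≡ 93^2 = 8649 ≡ 403
sig^128 ≡ 403^2 = 162409 ≡ 434
149 = 128 + 16 + 4 + 1, so sig^149 ≡ 434·310·465·403 ≡ 93 (mod 589)
sig^149 mod 589 = 93, but H(m) = 496.

forged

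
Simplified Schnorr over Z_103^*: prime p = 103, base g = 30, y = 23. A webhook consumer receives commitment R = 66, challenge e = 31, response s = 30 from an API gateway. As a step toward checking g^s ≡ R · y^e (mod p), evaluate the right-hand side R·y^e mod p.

13

Squares mod 103: 23^1≡23, 23^2≡14, 23^4≡93, 23^8≡100, 23^16≡9
31 = 16 + 8 + 4 + 2 + 1, so 23^31 ≡ 9·100·93·14·23 ≡ 8 (mod 103)
R · y^e ≡ 66·8 = 528 ≡ 13 (mod 103)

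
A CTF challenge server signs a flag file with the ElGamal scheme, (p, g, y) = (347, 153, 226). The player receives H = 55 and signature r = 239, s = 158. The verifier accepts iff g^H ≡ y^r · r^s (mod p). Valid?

yes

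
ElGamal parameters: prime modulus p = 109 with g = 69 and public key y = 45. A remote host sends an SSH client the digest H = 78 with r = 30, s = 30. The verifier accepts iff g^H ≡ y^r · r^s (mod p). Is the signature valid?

valid

Left side g^H mod p:
Squares mod 109: 69^1≡69, 69^2≡74, 69^4≡26, 69^8≡22, 69^16≡48, 69^32≡15, 69^64≡7
78 = 64 + 8 + 4 + 2, so 69^78 ≡ 7·22·26·74 ≡ 34 (mod 109)
Right side y^r · r^s mod p:
Squares mod 109: 45^1≡45, 45^2≡63, 45^4≡45, 45^8≡63, 45^16≡45
30 = 16 + 8 + 4 + 2, so 45^30 ≡ 45·63·45·63 ≡ 1 (mod 109)
Squares mod 109: 30^1≡30, 30^2≡28, 30^4≡21, 30^8≡5, 30^16≡25
30 = 16 + 8 + 4 + 2, so 30^30 ≡ 25·5·21·28 ≡ 34 (mod 109)
1·34 = 34 ≡ 34 (mod 109)
34 ≡ 34 (mod 109), so the signature is genuine.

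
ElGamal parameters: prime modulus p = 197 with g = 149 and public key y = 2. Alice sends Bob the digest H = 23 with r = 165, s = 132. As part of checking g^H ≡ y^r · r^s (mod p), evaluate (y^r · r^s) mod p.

140

Squares mod 197: 2^1≡2, 2^2≡4, 2^4≡16, 2^8≡59, 2^16≡132, 2^32≡88, 2^64≡61, 2^128≡175
165 = 128 + 32 + 4 + 1, so 2^165 ≡ 175·88·16·2 ≡ 103 (mod 197)
Squares mod 197: 165^1≡165, 165^2≡39, 165^4≡142, 165^8≡70, 165^16≡172, 165^32≡34, 165^64≡171, 165^128≡85
132 = 128 + 4, so 165^132 ≡ 85·142 ≡ 53 (mod 197)
y^r · r^s ≡ 103·53 = 5459 ≡ 140 (mod 197)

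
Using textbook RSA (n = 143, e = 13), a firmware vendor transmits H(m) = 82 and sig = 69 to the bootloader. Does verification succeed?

sig^13 mod 143 = 82
82 = H(m), so the signature checks out.

passes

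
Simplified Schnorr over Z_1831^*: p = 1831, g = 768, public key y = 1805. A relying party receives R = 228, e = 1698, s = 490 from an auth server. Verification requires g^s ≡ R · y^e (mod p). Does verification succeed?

passes

g^s mod p:
768^2 = 589824 ≡ 242
768^4 ≡ 242^2 = 58564 ≡ 1803
768^8 ≡ 1803^2 = 3250809 ≡ 784
768^16 ≡ 784^2 = 614656 ≡ 1271
768^32 ≡ 1271^2 = 1615441 ≡ 499
768^64 ≡ 499^2 = 249001 ≡ 1816
768^128 ≡ 1816^2 = 3297856 ≡ 225
768^256 ≡ 225^2 = 50625 ≡ 1188
490 = 256 + 128 + 64 + 32 + 8 + 2, so 768^490 ≡ 1188·225·1816·499·784·242 ≡ 1496 (mod 1831)
R · y^e mod p:
1805^2 = 3258025 ≡ 676
1805^4 ≡ 676^2 = 456976 ≡ 1057
1805^8 ≡ 1057^2 = 1117249 ≡ 339
1805^16 ≡ 339^2 = 114921 ≡ 1399
1805^32 ≡ 1399^2 = 1957201 ≡ 1693
1805^64 ≡ 1693^2 = 2866249 ≡ 734
1805^128 ≡ 734^2 = 538756 ≡ 442
1805^256 ≡ 442^2 = 195364 ≡ 1278
1805^512 ≡ 1278^2 = 1633284 ≡ 32
1805^1024 ≡ 32^2 = 1024
1698 = 1024 + 512 + 128 + 32 + 2, so 1805^1698 ≡ 1024·32·442·1693·676 ≡ 906 (mod 1831)
228·906 = 206568 ≡ 1496 (mod 1831)
1496 ≡ 1496 (mod 1831); signature holds.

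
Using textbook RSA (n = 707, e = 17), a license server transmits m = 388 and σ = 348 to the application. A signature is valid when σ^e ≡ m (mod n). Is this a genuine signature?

σ^2 ≡ 348^2 = 121104 ≡ 207
σ^4 ≡ 207^2 = 42849 ≡ 429
σ^8 ≡ 429^2 = 184041 ≡ 221
σ^16 ≡ 221^2 = 48841 ≡ 58
17 = 16 + 1, so σ^17 ≡ 58·348 ≡ 388 (mod 707)
Since 388 equals the digest 388, verification succeeds.

genuine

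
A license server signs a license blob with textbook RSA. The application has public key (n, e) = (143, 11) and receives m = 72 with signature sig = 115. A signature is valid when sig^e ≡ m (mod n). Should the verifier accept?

reject

sig^11 mod 143 = 71
71 ≠ 72, so verification fails.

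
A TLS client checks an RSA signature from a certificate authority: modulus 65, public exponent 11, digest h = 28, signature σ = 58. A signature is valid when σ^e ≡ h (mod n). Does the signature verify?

σ^2 ≡ 58^2 = 3364 ≡ 49
σ^4 ≡ 49^2 = 2401 ≡ 61
σ^8 ≡ 61^2 = 3721 ≡ 16
11 = 8 + 2 + 1, so σ^11 ≡ 16·49·58 ≡ 37 (mod 65)
σ^11 mod 65 = 37, but h = 28.

does not verify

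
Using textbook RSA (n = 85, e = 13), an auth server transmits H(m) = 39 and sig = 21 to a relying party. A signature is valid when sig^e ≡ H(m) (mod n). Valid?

sig^2 ≡ 21^2 = 441 ≡ 16
sig^4 ≡ 16^2 = 256 ≡ 1
sig^8 ≡ 1^2 = 1
13 = 8 + 4 + 1, so sig^13 ≡ 1·1·21 ≡ 21 (mod 85)
The recovered value 21 does not match the digest 39.

no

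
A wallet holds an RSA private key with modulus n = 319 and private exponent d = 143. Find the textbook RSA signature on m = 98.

Squares mod 319: m^1≡98, m^2≡34, m^4≡199, m^8≡45, m^16≡111, m^32≡199, m^64≡45, m^128≡111
143 = 128 + 8 + 4 + 2 + 1, so m^143 ≡ 111·45·199·34·98 ≡ 142 (mod 319)

142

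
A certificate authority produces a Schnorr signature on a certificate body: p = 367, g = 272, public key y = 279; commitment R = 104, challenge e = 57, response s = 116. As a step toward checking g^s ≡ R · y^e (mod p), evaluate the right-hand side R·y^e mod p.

328

279^2 = 77841 ≡ 37
279^4 ≡ 37^2 = 1369 ≡ 268
279^8 ≡ 268^2 = 71824 ≡ 259
279^16 ≡ 259^2 = 67081 ≡ 287
279^32 ≡ 287^2 = 82369 ≡ 161
57 = 32 + 16 + 8 + 1, so 279^57 ≡ 161·287·259·279 ≡ 229 (mod 367)
R · y^e ≡ 104·229 = 23816 ≡ 328 (mod 367)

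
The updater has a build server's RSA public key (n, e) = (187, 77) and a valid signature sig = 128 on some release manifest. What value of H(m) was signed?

127

sig^77 mod 187 = 127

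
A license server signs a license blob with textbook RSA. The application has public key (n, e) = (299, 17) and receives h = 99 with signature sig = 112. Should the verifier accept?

accept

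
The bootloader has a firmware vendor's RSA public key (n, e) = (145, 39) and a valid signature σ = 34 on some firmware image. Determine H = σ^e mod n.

129

σ^2 ≡ 34^2 = 1156 ≡ 141
σ^4 ≡ 141^2 = 19881 ≡ 16
σ^8 ≡ 16^2 = 256 ≡ 111
σ^16 ≡ 111^2 = 12321 ≡ 141
σ^32 ≡ 141^2 = 19881 ≡ 16
39 = 32 + 4 + 2 + 1, so σ^39 ≡ 16·16·141·34 ≡ 129 (mod 145)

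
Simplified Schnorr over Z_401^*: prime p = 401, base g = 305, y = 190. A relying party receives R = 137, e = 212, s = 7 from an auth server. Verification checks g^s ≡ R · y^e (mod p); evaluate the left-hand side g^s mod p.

46

305^7 mod 401 = 46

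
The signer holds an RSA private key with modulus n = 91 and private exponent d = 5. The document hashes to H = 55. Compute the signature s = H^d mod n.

48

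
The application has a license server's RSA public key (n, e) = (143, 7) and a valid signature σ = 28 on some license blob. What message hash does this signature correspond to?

σ^2 ≡ 28^2 = 784 ≡ 69
σ^4 ≡ 69^2 = 4761 ≡ 42
7 = 4 + 2 + 1, so σ^7 ≡ 42·69·28 ≡ 63 (mod 143)

63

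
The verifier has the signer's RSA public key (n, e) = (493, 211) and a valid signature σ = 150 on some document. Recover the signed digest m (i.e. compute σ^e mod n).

92

σ^2 ≡ 150^2 = 22500 ≡ 315
σ^4 ≡ 315^2 = 99225 ≡ 132
σ^8 ≡ 132^2 = 17424 ≡ 169
σ^16 ≡ 169^2 = 28561 ≡ 460
σ^32 ≡ 460^2 = 211600 ≡ 103
σ^64 ≡ 103^2 = 10609 ≡ 256
σ^128 ≡ 256^2 = 65536 ≡ 460
211 = 128 + 64 + 16 + 2 + 1, so σ^211 ≡ 460·256·460·315·150 ≡ 92 (mod 493)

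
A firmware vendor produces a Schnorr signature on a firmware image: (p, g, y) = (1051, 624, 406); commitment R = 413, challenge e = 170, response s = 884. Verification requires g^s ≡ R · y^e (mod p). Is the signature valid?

valid

g^s mod p:
624^2 = 389376 ≡ 506
624^4 ≡ 506^2 = 256036 ≡ 643
624^8 ≡ 643^2 = 413449 ≡ 406
624^16 ≡ 406^2 = 164836 ≡ 880
624^32 ≡ 880^2 = 774400 ≡ 864
624^64 ≡ 864^2 = 746496 ≡ 286
624^128 ≡ 286^2 = 81796 ≡ 869
624^256 ≡ 869^2 = 755161 ≡ 543
624^512 ≡ 543^2 = 294849 ≡ 569
884 = 512 + 256 + 64 + 32 + 16 + 4, so 624^884 ≡ 569·543·286·864·880·643 ≡ 53 (mod 1051)
R · y^e mod p:
406^2 = 164836 ≡ 880
406^4 ≡ 880^2 = 774400 ≡ 864
406^8 ≡ 864^2 = 746496 ≡ 286
406^16 ≡ 286^2 = 81796 ≡ 869
406^32 ≡ 869^2 = 755161 ≡ 543
406^64 ≡ 543^2 = 294849 ≡ 569
406^128 ≡ 569^2 = 323761 ≡ 53
170 = 128 + 32 + 8 + 2, so 406^170 ≡ 53·543·286·880 ≡ 845 (mod 1051)
413·845 = 348985 ≡ 53 (mod 1051)
53 ≡ 53 (mod 1051); signature holds.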